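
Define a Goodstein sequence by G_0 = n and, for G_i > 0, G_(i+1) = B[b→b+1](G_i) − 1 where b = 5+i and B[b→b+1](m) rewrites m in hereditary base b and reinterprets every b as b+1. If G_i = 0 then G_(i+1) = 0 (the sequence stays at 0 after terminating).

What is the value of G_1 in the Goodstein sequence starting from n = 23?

[0] 23 ≡ 4·5 + 3 (base 5). Lift 6: 27. −1: 26.
[1] 26 ≡ 4·6 + 2 (base 6). Lift 7: 30. −1: 29.

26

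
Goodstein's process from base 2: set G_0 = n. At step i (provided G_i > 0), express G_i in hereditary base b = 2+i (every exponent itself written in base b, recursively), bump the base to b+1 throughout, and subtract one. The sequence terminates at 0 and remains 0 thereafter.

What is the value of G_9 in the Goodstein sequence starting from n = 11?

step 0: 11 = 2^(2 + 1) + 2 + 1; sub 3 for 2: 3^(3 + 1) + 3 + 1; = 85; G_1 = 85−1 = 84
step 1: 84 = 3^(3 + 1) + 3; sub 4 for 3: 4^(4 + 1) + 4; = 1028; G_2 = 1028−1 = 1027
step 2: 1027 = 4^(4 + 1) + 3; sub 5 for 4: 5^(5 + 1) + 3; = 15628; G_3 = 15628−1 = 15627
step 3: 15627 = 5^(5 + 1) + 2; sub 6 for 5: 6^(6 + 1) + 2; = 279938; G_4 = 279938−1 = 279937
step 4: 279937 = 6^(6 + 1) + 1; sub 7 for 6: 7^(7 + 1) + 1; = 5764802; G_5 = 5764802−1 = 5764801
step 5: 5764801 = 7^(7 + 1); sub 8 for 7: 8^(8 + 1); = 134217728; G_6 = 134217728−1 = 134217727
step 6: 134217727 = 7·8^8 + 7·8^7 + 7·8^6 + 7·8^5 + 7·8^4 + 7·8^3 + 7·8^2 + 7·8 + 7; sub 9 for 8: 7·9^9 + 7·9^7 + 7·9^6 + 7·9^5 + 7·9^4 + 7·9^3 + 7·9^2 + 7·9 + 7; = 2749609303; G_7 = 2749609303−1 = 2749609302
step 7: 2749609302 = 7·9^9 + 7·9^7 + 7·9^6 + 7·9^5 + 7·9^4 + 7·9^3 + 7·9^2 + 7·9 + 6; sub 10 for 9: 7·10^10 + 7·10^7 + 7·10^6 + 7·10^5 + 7·10^4 + 7·10^3 + 7·10^2 + 7·10 + 6; = 70077777776; G_8 = 70077777776−1 = 70077777775
step 8: 70077777775 = 7·10^10 + 7·10^7 + 7·10^6 + 7·10^5 + 7·10^4 + 7·10^3 + 7·10^2 + 7·10 + 5; sub 11 for 10: 7·11^11 + 7·11^7 + 7·11^6 + 7·11^5 + 7·11^4 + 7·11^3 + 7·11^2 + 7·11 + 5; = 1997331745491; G_9 = 1997331745491−1 = 1997331745490

1997331745490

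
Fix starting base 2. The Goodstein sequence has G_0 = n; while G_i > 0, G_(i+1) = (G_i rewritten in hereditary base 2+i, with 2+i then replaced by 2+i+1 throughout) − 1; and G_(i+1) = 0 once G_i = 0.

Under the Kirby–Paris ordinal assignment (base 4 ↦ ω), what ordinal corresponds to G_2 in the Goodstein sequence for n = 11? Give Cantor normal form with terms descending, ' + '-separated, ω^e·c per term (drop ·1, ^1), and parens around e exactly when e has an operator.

ω^(ω + 1) + 3

[0] 11 ≡ 2^(2 + 1) + 2 + 1 (base 2). Lift 3: 85. −1: 84.
[1] 84 ≡ 3^(3 + 1) + 3 (base 3). Lift 4: 1028. −1: 1027.
[2] 1027 ≡ 4^(4 + 1) + 3 (base 4). Lift 5: 15628. −1: 15627.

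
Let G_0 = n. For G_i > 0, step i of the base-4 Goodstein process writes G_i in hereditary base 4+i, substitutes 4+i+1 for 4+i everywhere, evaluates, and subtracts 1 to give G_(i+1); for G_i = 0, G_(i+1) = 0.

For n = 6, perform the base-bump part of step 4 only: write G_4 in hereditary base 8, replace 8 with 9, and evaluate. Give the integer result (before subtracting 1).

base 4: 6 = 4 + 2; at 5: 5 + 2 = 7; next = 6
base 5: 6 = 5 + 1; at 6: 6 + 1 = 7; next = 6
base 6: 6 = 6; at 7: 7 = 7; next = 6
base 7: 6 = 6; at 8: 6 = 6; next = 5
base 8: 5 = 5; at 9: 5 = 5; next = 4

5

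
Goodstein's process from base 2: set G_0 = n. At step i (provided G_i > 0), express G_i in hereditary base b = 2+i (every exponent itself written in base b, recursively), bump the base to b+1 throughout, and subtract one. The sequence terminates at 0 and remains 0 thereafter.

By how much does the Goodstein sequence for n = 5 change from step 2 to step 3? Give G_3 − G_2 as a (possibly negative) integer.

212

i=0: 5 = 2^2 + 1 (b=2); 2→3: 3^3 + 1 = 28; 28−1 = 27
i=1: 27 = 3^3 (b=3); 3→4: 4^4 = 256; 256−1 = 255
i=2: 255 = 3·4^3 + 3·4^2 + 3·4 + 3 (b=4); 4→5: 3·5^3 + 3·5^2 + 3·5 + 3 = 468; 468−1 = 467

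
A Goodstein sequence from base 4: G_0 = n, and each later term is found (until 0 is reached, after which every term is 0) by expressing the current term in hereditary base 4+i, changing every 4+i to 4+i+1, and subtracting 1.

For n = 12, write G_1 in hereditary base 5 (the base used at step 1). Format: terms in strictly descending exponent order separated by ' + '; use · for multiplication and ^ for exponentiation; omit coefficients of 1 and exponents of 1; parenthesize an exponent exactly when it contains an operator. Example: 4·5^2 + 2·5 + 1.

2·5 + 4

12 —HB4→ 3·4 —bump→ 3·5 = 15 —(−1)→ 14
14 —HB5→ 2·5 + 4 —bump→ 2·6 + 4 = 16 —(−1)→ 15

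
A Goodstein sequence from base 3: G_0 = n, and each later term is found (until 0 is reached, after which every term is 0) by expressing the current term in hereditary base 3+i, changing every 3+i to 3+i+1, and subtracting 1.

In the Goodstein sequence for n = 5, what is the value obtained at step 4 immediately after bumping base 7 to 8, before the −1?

G_0 = 5. HB_3(5) = 3 + 2. Bump = 6. G_1 = 5.
G_1 = 5. HB_4(5) = 4 + 1. Bump = 6. G_2 = 5.
G_2 = 5. HB_5(5) = 5. Bump = 6. G_3 = 5.
G_3 = 5. HB_6(5) = 5. Bump = 5. G_4 = 4.
G_4 = 4. HB_7(4) = 4. Bump = 4. G_5 = 3.

4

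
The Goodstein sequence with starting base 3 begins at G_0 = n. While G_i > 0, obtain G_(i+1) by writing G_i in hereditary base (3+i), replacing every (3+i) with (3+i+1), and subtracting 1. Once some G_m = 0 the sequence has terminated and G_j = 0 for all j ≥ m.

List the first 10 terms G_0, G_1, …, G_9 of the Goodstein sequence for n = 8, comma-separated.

8, 9, 10, 11, 11, 11, 11, 11, 11, 11

step 0: 8 = 2·3 + 2; sub 4 for 3: 2·4 + 2; = 10; G_1 = 10−1 = 9
step 1: 9 = 2·4 + 1; sub 5 for 4: 2·5 + 1; = 11; G_2 = 11−1 = 10
step 2: 10 = 2·5; sub 6 for 5: 2·6; = 12; G_3 = 12−1 = 11
step 3: 11 = 6 + 5; sub 7 for 6: 7 + 5; = 12; G_4 = 12−1 = 11
step 4: 11 = 7 + 4; sub 8 for 7: 8 + 4; = 12; G_5 = 12−1 = 11
step 5: 11 = 8 + 3; sub 9 for 8: 9 + 3; = 12; G_6 = 12−1 = 11
step 6: 11 = 9 + 2; sub 10 for 9: 10 + 2; = 12; G_7 = 12−1 = 11
step 7: 11 = 10 + 1; sub 11 for 10: 11 + 1; = 12; G_8 = 12−1 = 11
step 8: 11 = 11; sub 12 for 11: 12; = 12; G_9 = 12−1 = 11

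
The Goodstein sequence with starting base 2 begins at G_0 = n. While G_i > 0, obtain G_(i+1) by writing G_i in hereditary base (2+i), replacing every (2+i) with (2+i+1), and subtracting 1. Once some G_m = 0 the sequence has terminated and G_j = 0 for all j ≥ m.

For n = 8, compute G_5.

1647195

(0) 8|_2 = 2^(2 + 1) ↦ 3^(3 + 1)|_3 = 81 ⇒ 80
(1) 80|_3 = 2·3^3 + 2·3^2 + 2·3 + 2 ↦ 2·4^4 + 2·4^2 + 2·4 + 2|_4 = 554 ⇒ 553
(2) 553|_4 = 2·4^4 + 2·4^2 + 2·4 + 1 ↦ 2·5^5 + 2·5^2 + 2·5 + 1|_5 = 6311 ⇒ 6310
(3) 6310|_5 = 2·5^5 + 2·5^2 + 2·5 ↦ 2·6^6 + 2·6^2 + 2·6|_6 = 93396 ⇒ 93395
(4) 93395|_6 = 2·6^6 + 2·6^2 + 6 + 5 ↦ 2·7^7 + 2·7^2 + 7 + 5|_7 = 1647196 ⇒ 1647195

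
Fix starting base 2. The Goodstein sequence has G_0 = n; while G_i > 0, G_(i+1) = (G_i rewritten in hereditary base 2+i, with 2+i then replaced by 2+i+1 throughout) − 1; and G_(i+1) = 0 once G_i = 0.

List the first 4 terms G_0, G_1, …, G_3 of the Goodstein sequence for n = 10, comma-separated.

[0] 10 ≡ 2^(2 + 1) + 2 (base 2). Lift 3: 84. −1: 83.
[1] 83 ≡ 3^(3 + 1) + 2 (base 3). Lift 4: 1026. −1: 1025.
[2] 1025 ≡ 4^(4 + 1) + 1 (base 4). Lift 5: 15626. −1: 15625.

10, 83, 1025, 15625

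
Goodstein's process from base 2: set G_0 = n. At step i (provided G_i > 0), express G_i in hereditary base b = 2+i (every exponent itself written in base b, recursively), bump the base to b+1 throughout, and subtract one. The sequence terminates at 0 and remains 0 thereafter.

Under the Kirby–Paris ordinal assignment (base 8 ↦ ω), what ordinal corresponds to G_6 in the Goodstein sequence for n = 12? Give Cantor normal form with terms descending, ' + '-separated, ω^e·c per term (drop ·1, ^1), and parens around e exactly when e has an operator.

ω^(ω + 1) + ω^2·2 + ω + 3

G_0 = 12. HB_2(12) = 2^(2 + 1) + 2^2. Bump = 108. G_1 = 107.
G_1 = 107. HB_3(107) = 3^(3 + 1) + 2·3^2 + 2·3 + 2. Bump = 1066. G_2 = 1065.
G_2 = 1065. HB_4(1065) = 4^(4 + 1) + 2·4^2 + 2·4 + 1. Bump = 15686. G_3 = 15685.
G_3 = 15685. HB_5(15685) = 5^(5 + 1) + 2·5^2 + 2·5. Bump = 280020. G_4 = 280019.
G_4 = 280019. HB_6(280019) = 6^(6 + 1) + 2·6^2 + 6 + 5. Bump = 5764911. G_5 = 5764910.
G_5 = 5764910. HB_7(5764910) = 7^(7 + 1) + 2·7^2 + 7 + 4. Bump = 134217868. G_6 = 134217867.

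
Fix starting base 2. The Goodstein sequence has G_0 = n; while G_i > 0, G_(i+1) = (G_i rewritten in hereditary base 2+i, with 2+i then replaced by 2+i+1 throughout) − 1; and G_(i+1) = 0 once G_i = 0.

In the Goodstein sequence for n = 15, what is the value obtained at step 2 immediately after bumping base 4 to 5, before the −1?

15 —HB2→ 2^(2 + 1) + 2^2 + 2 + 1 —bump→ 3^(3 + 1) + 3^3 + 3 + 1 = 112 —(−1)→ 111
111 —HB3→ 3^(3 + 1) + 3^3 + 3 —bump→ 4^(4 + 1) + 4^4 + 4 = 1284 —(−1)→ 1283
1283 —HB4→ 4^(4 + 1) + 4^4 + 3 —bump→ 5^(5 + 1) + 5^5 + 3 = 18753 —(−1)→ 18752

18753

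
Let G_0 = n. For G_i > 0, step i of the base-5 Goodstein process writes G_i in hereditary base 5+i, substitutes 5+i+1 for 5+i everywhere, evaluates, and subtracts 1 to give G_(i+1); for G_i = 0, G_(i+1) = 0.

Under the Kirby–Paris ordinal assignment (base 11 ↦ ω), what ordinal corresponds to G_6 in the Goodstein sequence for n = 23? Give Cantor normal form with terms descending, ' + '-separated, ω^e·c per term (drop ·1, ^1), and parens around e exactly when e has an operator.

ω·3 + 6

[0] 23 ≡ 4·5 + 3 (base 5). Lift 6: 27. −1: 26.
[1] 26 ≡ 4·6 + 2 (base 6). Lift 7: 30. −1: 29.
[2] 29 ≡ 4·7 + 1 (base 7). Lift 8: 33. −1: 32.
[3] 32 ≡ 4·8 (base 8). Lift 9: 36. −1: 35.
[4] 35 ≡ 3·9 + 8 (base 9). Lift 10: 38. −1: 37.
[5] 37 ≡ 3·10 + 7 (base 10). Lift 11: 40. −1: 39.
[6] 39 ≡ 3·11 + 6 (base 11). Lift 12: 42. −1: 41.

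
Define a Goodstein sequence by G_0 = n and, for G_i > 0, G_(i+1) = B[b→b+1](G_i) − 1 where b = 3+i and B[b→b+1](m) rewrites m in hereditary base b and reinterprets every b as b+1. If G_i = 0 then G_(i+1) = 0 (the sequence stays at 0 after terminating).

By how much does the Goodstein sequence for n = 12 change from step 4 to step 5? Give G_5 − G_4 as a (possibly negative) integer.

[0] 12 ≡ 3^2 + 3 (base 3). Lift 4: 20. −1: 19.
[1] 19 ≡ 4^2 + 3 (base 4). Lift 5: 28. −1: 27.
[2] 27 ≡ 5^2 + 2 (base 5). Lift 6: 38. −1: 37.
[3] 37 ≡ 6^2 + 1 (base 6). Lift 7: 50. −1: 49.
[4] 49 ≡ 7^2 (base 7). Lift 8: 64. −1: 63.

14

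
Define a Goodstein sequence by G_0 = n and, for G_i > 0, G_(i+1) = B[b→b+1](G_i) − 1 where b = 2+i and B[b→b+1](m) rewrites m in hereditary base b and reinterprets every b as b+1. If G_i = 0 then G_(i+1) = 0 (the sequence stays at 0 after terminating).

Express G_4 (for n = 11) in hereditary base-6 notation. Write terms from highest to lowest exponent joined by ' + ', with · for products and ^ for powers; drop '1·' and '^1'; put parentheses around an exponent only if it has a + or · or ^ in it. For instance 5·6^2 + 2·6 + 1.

6^(6 + 1) + 1

i=0: 11 = 2^(2 + 1) + 2 + 1 (b=2); 2→3: 3^(3 + 1) + 3 + 1 = 85; 85−1 = 84
i=1: 84 = 3^(3 + 1) + 3 (b=3); 3→4: 4^(4 + 1) + 4 = 1028; 1028−1 = 1027
i=2: 1027 = 4^(4 + 1) + 3 (b=4); 4→5: 5^(5 + 1) + 3 = 15628; 15628−1 = 15627
i=3: 15627 = 5^(5 + 1) + 2 (b=5); 5→6: 6^(6 + 1) + 2 = 279938; 279938−1 = 279937
i=4: 279937 = 6^(6 + 1) + 1 (b=6); 6→7: 7^(7 + 1) + 1 = 5764802; 5764802−1 = 5764801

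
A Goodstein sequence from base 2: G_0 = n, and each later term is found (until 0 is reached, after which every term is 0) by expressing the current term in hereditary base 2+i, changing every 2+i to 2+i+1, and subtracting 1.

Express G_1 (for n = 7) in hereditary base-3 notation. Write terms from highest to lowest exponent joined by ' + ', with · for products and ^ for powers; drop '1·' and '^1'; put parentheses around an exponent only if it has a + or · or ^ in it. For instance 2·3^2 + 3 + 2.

7 —HB2→ 2^2 + 2 + 1 —bump→ 3^3 + 3 + 1 = 31 —(−1)→ 30
30 —HB3→ 3^3 + 3 —bump→ 4^4 + 4 = 260 —(−1)→ 259

3^3 + 3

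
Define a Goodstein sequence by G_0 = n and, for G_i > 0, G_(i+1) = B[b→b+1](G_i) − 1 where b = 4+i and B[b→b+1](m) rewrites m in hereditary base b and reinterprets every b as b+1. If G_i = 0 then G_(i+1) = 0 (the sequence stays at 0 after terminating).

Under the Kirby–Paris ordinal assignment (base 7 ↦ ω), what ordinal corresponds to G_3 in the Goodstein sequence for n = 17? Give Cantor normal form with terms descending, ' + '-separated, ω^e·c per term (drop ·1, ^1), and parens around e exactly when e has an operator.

G_0=17  [base 4] 4^2 + 1  →[4↦5]→  5^2 + 1 = 26  −1 ⇒ G_1=25
G_1=25  [base 5] 5^2  →[5↦6]→  6^2 = 36  −1 ⇒ G_2=35
G_2=35  [base 6] 5·6 + 5  →[6↦7]→  5·7 + 5 = 40  −1 ⇒ G_3=39
G_3=39  [base 7] 5·7 + 4  →[7↦8]→  5·8 + 4 = 44  −1 ⇒ G_4=43

ω·5 + 4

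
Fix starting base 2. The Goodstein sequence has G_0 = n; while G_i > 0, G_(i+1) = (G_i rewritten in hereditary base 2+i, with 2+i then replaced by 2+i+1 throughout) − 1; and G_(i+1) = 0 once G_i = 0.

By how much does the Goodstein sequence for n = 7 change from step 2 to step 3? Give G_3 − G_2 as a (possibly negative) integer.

2868

G_0=7  [base 2] 2^2 + 2 + 1  →[2↦3]→  3^3 + 3 + 1 = 31  −1 ⇒ G_1=30
G_1=30  [base 3] 3^3 + 3  →[3↦4]→  4^4 + 4 = 260  −1 ⇒ G_2=259
G_2=259  [base 4] 4^4 + 3  →[4↦5]→  5^5 + 3 = 3128  −1 ⇒ G_3=3127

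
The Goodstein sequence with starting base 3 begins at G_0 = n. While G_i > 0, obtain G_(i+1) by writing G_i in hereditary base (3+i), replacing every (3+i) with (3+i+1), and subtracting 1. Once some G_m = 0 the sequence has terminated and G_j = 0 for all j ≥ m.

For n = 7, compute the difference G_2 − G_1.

7 —HB3→ 2·3 + 1 —bump→ 2·4 + 1 = 9 —(−1)→ 8
8 —HB4→ 2·4 —bump→ 2·5 = 10 —(−1)→ 9

1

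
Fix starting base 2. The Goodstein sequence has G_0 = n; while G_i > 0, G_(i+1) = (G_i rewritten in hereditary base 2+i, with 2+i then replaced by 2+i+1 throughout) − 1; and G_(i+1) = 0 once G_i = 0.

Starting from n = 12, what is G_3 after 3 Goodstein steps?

G_0=12  [base 2] 2^(2 + 1) + 2^2  →[2↦3]→  3^(3 + 1) + 3^3 = 108  −1 ⇒ G_1=107
G_1=107  [base 3] 3^(3 + 1) + 2·3^2 + 2·3 + 2  →[3↦4]→  4^(4 + 1) + 2·4^2 + 2·4 + 2 = 1066  −1 ⇒ G_2=1065
G_2=1065  [base 4] 4^(4 + 1) + 2·4^2 + 2·4 + 1  →[4↦5]→  5^(5 + 1) + 2·5^2 + 2·5 + 1 = 15686  −1 ⇒ G_3=15685
G_3=15685  [base 5] 5^(5 + 1) + 2·5^2 + 2·5  →[5↦6]→  6^(6 + 1) + 2·6^2 + 2·6 = 280020  −1 ⇒ G_4=280019

15685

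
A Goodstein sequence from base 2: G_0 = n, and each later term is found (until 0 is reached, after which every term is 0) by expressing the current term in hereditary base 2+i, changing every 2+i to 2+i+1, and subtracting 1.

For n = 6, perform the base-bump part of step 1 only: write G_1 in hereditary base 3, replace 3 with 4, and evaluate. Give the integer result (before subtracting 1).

[0] 6 ≡ 2^2 + 2 (base 2). Lift 3: 30. −1: 29.
[1] 29 ≡ 3^3 + 2 (base 3). Lift 4: 258. −1: 257.

258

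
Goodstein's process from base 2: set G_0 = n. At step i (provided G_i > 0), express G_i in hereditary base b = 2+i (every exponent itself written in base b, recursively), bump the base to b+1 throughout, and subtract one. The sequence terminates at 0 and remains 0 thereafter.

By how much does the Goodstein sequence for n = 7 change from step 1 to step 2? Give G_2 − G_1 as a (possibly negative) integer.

G_0 = 7. HB_2(7) = 2^2 + 2 + 1. Bump = 31. G_1 = 30.
G_1 = 30. HB_3(30) = 3^3 + 3. Bump = 260. G_2 = 259.

229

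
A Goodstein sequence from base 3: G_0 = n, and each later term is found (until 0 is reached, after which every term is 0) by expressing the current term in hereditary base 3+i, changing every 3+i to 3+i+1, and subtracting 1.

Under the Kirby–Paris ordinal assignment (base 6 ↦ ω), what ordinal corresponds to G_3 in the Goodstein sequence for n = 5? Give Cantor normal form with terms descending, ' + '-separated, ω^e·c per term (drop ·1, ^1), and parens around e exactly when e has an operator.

5

(0) 5|_3 = 3 + 2 ↦ 4 + 2|_4 = 6 ⇒ 5
(1) 5|_4 = 4 + 1 ↦ 5 + 1|_5 = 6 ⇒ 5
(2) 5|_5 = 5 ↦ 6|_6 = 6 ⇒ 5
(3) 5|_6 = 5 ↦ 5|_7 = 5 ⇒ 4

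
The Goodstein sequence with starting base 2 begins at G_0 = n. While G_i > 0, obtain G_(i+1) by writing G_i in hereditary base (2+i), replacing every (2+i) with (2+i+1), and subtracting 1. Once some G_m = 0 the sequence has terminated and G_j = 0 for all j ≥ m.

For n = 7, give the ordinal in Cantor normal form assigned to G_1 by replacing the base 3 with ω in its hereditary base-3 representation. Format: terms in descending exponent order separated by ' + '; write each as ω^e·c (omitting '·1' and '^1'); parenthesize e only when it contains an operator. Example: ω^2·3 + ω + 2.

G_0=7  [base 2] 2^2 + 2 + 1  →[2↦3]→  3^3 + 3 + 1 = 31  −1 ⇒ G_1=30
G_1=30  [base 3] 3^3 + 3  →[3↦4]→  4^4 + 4 = 260  −1 ⇒ G_2=259

ω^ω + ω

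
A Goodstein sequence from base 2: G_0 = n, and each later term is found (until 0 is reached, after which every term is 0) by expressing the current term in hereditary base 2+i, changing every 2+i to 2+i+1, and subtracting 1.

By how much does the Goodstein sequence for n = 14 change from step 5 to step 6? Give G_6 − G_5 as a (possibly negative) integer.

128542131

[0] 14 ≡ 2^(2 + 1) + 2^2 + 2 (base 2). Lift 3: 111. −1: 110.
[1] 110 ≡ 3^(3 + 1) + 3^3 + 2 (base 3). Lift 4: 1282. −1: 1281.
[2] 1281 ≡ 4^(4 + 1) + 4^4 + 1 (base 4). Lift 5: 18751. −1: 18750.
[3] 18750 ≡ 5^(5 + 1) + 5^5 (base 5). Lift 6: 326592. −1: 326591.
[4] 326591 ≡ 6^(6 + 1) + 5·6^5 + 5·6^4 + 5·6^3 + 5·6^2 + 5·6 + 5 (base 6). Lift 7: 5862841. −1: 5862840.
[5] 5862840 ≡ 7^(7 + 1) + 5·7^5 + 5·7^4 + 5·7^3 + 5·7^2 + 5·7 + 4 (base 7). Lift 8: 134404972. −1: 134404971.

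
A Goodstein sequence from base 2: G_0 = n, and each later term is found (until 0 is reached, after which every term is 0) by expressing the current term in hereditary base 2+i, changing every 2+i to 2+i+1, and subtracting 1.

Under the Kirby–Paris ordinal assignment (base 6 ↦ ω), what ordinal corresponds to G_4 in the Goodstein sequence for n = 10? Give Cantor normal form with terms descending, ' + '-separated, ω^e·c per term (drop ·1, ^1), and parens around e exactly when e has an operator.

i=0: 10 = 2^(2 + 1) + 2 (b=2); 2→3: 3^(3 + 1) + 3 = 84; 84−1 = 83
i=1: 83 = 3^(3 + 1) + 2 (b=3); 3→4: 4^(4 + 1) + 2 = 1026; 1026−1 = 1025
i=2: 1025 = 4^(4 + 1) + 1 (b=4); 4→5: 5^(5 + 1) + 1 = 15626; 15626−1 = 15625
i=3: 15625 = 5^(5 + 1) (b=5); 5→6: 6^(6 + 1) = 279936; 279936−1 = 279935
i=4: 279935 = 5·6^6 + 5·6^5 + 5·6^4 + 5·6^3 + 5·6^2 + 5·6 + 5 (b=6); 6→7: 5·7^7 + 5·7^5 + 5·7^4 + 5·7^3 + 5·7^2 + 5·7 + 5 = 4215755; 4215755−1 = 4215754

ω^ω·5 + ω^5·5 + ω^4·5 + ω^3·5 + ω^2·5 + ω·5 + 5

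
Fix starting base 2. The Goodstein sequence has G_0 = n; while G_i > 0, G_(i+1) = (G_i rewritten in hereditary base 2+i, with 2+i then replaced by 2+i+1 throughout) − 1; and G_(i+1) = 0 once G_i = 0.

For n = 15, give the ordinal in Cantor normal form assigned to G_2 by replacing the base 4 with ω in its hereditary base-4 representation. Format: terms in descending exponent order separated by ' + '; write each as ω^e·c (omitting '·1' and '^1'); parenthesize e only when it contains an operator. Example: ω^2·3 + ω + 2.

i=0: 15 = 2^(2 + 1) + 2^2 + 2 + 1 (b=2); 2→3: 3^(3 + 1) + 3^3 + 3 + 1 = 112; 112−1 = 111
i=1: 111 = 3^(3 + 1) + 3^3 + 3 (b=3); 3→4: 4^(4 + 1) + 4^4 + 4 = 1284; 1284−1 = 1283

ω^(ω + 1) + ω^ω + 3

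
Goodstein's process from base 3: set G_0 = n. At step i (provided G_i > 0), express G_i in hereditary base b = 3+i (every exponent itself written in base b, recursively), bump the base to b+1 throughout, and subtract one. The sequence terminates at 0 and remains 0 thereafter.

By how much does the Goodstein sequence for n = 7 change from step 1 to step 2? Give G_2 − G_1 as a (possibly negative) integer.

1

G_0=7  [base 3] 2·3 + 1  →[3↦4]→  2·4 + 1 = 9  −1 ⇒ G_1=8
G_1=8  [base 4] 2·4  →[4↦5]→  2·5 = 10  −1 ⇒ G_2=9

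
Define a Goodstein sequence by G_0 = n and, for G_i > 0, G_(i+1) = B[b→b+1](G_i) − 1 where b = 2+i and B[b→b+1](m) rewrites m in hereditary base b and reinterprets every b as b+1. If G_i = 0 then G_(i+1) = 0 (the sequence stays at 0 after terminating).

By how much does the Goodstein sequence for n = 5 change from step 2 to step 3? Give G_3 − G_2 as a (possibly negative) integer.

212

base 2: 5 = 2^2 + 1; at 3: 3^3 + 1 = 28; next = 27
base 3: 27 = 3^3; at 4: 4^4 = 256; next = 255
base 4: 255 = 3·4^3 + 3·4^2 + 3·4 + 3; at 5: 3·5^3 + 3·5^2 + 3·5 + 3 = 468; next = 467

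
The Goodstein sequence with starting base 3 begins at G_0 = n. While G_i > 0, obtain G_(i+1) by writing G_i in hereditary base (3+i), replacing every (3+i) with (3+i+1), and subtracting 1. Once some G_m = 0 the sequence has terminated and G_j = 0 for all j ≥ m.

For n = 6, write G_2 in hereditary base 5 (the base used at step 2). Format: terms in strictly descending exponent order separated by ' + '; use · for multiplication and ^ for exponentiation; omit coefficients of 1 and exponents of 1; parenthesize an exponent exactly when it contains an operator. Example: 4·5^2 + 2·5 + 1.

i=0: 6 = 2·3 (b=3); 3→4: 2·4 = 8; 8−1 = 7
i=1: 7 = 4 + 3 (b=4); 4→5: 5 + 3 = 8; 8−1 = 7
i=2: 7 = 5 + 2 (b=5); 5→6: 6 + 2 = 8; 8−1 = 7

5 + 2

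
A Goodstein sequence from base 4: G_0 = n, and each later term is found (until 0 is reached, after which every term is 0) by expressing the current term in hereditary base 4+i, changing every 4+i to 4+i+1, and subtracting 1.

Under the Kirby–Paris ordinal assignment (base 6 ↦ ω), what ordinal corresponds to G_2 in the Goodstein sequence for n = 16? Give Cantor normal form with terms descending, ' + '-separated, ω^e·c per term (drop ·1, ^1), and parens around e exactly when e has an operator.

i=0: 16 = 4^2 (b=4); 4→5: 5^2 = 25; 25−1 = 24
i=1: 24 = 4·5 + 4 (b=5); 5→6: 4·6 + 4 = 28; 28−1 = 27

ω·4 + 3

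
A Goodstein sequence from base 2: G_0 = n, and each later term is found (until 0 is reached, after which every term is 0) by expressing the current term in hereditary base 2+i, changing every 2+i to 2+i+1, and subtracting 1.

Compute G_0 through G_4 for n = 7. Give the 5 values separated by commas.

7, 30, 259, 3127, 46657

[0] 7 ≡ 2^2 + 2 + 1 (base 2). Lift 3: 31. −1: 30.
[1] 30 ≡ 3^3 + 3 (base 3). Lift 4: 260. −1: 259.
[2] 259 ≡ 4^4 + 3 (base 4). Lift 5: 3128. −1: 3127.
[3] 3127 ≡ 5^5 + 2 (base 5). Lift 6: 46658. −1: 46657.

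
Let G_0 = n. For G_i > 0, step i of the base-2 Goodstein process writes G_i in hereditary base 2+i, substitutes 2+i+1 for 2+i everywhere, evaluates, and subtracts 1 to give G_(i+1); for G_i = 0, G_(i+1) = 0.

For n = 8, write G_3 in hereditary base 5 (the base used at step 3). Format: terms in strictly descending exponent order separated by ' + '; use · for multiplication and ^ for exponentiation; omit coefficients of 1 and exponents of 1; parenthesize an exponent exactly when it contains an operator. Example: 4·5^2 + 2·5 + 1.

[0] 8 ≡ 2^(2 + 1) (base 2). Lift 3: 81. −1: 80.
[1] 80 ≡ 2·3^3 + 2·3^2 + 2·3 + 2 (base 3). Lift 4: 554. −1: 553.
[2] 553 ≡ 2·4^4 + 2·4^2 + 2·4 + 1 (base 4). Lift 5: 6311. −1: 6310.
[3] 6310 ≡ 2·5^5 + 2·5^2 + 2·5 (base 5). Lift 6: 93396. −1: 93395.

2·5^5 + 2·5^2 + 2·5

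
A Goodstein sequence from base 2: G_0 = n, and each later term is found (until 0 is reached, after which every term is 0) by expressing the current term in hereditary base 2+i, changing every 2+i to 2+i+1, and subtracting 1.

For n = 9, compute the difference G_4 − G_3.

130901

base 2: 9 = 2^(2 + 1) + 1; at 3: 3^(3 + 1) + 1 = 82; next = 81
base 3: 81 = 3^(3 + 1); at 4: 4^(4 + 1) = 1024; next = 1023
base 4: 1023 = 3·4^4 + 3·4^3 + 3·4^2 + 3·4 + 3; at 5: 3·5^5 + 3·5^3 + 3·5^2 + 3·5 + 3 = 9843; next = 9842
base 5: 9842 = 3·5^5 + 3·5^3 + 3·5^2 + 3·5 + 2; at 6: 3·6^6 + 3·6^3 + 3·6^2 + 3·6 + 2 = 140744; next = 140743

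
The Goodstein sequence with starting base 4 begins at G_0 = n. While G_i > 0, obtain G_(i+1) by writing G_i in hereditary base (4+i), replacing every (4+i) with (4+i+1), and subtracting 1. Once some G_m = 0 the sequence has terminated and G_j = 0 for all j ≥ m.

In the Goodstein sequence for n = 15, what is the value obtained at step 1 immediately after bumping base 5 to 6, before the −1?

[0] 15 ≡ 3·4 + 3 (base 4). Lift 5: 18. −1: 17.
[1] 17 ≡ 3·5 + 2 (base 5). Lift 6: 20. −1: 19.

20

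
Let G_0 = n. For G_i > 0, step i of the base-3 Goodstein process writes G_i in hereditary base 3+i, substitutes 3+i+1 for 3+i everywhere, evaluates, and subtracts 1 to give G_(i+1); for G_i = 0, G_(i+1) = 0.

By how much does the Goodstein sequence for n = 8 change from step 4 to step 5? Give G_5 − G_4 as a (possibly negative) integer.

0

i=0: 8 = 2·3 + 2 (b=3); 3→4: 2·4 + 2 = 10; 10−1 = 9
i=1: 9 = 2·4 + 1 (b=4); 4→5: 2·5 + 1 = 11; 11−1 = 10
i=2: 10 = 2·5 (b=5); 5→6: 2·6 = 12; 12−1 = 11
i=3: 11 = 6 + 5 (b=6); 6→7: 7 + 5 = 12; 12−1 = 11
i=4: 11 = 7 + 4 (b=7); 7→8: 8 + 4 = 12; 12−1 = 11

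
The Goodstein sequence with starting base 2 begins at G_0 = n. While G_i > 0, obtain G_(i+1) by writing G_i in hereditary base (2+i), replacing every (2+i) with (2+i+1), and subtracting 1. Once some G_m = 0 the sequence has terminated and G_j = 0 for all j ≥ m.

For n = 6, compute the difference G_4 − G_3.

G_0=6  [base 2] 2^2 + 2  →[2↦3]→  3^3 + 3 = 30  −1 ⇒ G_1=29
G_1=29  [base 3] 3^3 + 2  →[3↦4]→  4^4 + 2 = 258  −1 ⇒ G_2=257
G_2=257  [base 4] 4^4 + 1  →[4↦5]→  5^5 + 1 = 3126  −1 ⇒ G_3=3125
G_3=3125  [base 5] 5^5  →[5↦6]→  6^6 = 46656  −1 ⇒ G_4=46655

43530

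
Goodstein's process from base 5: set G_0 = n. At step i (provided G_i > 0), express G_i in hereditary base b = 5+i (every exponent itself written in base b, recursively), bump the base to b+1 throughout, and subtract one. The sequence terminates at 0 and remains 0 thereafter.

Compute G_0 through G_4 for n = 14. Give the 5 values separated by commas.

14, 15, 16, 17, 18

i=0: 14 = 2·5 + 4 (b=5); 5→6: 2·6 + 4 = 16; 16−1 = 15
i=1: 15 = 2·6 + 3 (b=6); 6→7: 2·7 + 3 = 17; 17−1 = 16
i=2: 16 = 2·7 + 2 (b=7); 7→8: 2·8 + 2 = 18; 18−1 = 17
i=3: 17 = 2·8 + 1 (b=8); 8→9: 2·9 + 1 = 19; 19−1 = 18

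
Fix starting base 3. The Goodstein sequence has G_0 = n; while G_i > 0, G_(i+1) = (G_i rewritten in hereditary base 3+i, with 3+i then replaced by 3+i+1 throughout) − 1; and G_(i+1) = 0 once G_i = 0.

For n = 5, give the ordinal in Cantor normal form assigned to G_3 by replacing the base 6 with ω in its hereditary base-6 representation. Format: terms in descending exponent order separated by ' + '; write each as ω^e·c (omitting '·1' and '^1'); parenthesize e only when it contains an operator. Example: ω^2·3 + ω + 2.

(0) 5|_3 = 3 + 2 ↦ 4 + 2|_4 = 6 ⇒ 5
(1) 5|_4 = 4 + 1 ↦ 5 + 1|_5 = 6 ⇒ 5
(2) 5|_5 = 5 ↦ 6|_6 = 6 ⇒ 5
(3) 5|_6 = 5 ↦ 5|_7 = 5 ⇒ 4

5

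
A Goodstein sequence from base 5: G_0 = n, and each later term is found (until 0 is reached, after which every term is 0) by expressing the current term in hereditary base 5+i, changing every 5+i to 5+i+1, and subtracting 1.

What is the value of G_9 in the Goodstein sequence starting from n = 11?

[0] 11 ≡ 2·5 + 1 (base 5). Lift 6: 13. −1: 12.
[1] 12 ≡ 2·6 (base 6). Lift 7: 14. −1: 13.
[2] 13 ≡ 7 + 6 (base 7). Lift 8: 14. −1: 13.
[3] 13 ≡ 8 + 5 (base 8). Lift 9: 14. −1: 13.
[4] 13 ≡ 9 + 4 (base 9). Lift 10: 14. −1: 13.
[5] 13 ≡ 10 + 3 (base 10). Lift 11: 14. −1: 13.
[6] 13 ≡ 11 + 2 (base 11). Lift 12: 14. −1: 13.
[7] 13 ≡ 12 + 1 (base 12). Lift 13: 14. −1: 13.
[8] 13 ≡ 13 (base 13). Lift 14: 14. −1: 13.

13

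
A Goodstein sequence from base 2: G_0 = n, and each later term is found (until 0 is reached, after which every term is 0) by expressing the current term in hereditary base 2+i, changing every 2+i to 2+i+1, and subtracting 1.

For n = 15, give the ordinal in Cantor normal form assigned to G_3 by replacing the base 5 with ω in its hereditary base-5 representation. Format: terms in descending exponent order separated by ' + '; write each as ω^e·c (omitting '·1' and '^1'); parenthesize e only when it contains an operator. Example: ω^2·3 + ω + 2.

ω^(ω + 1) + ω^ω + 2

G_0 = 15. HB_2(15) = 2^(2 + 1) + 2^2 + 2 + 1. Bump = 112. G_1 = 111.
G_1 = 111. HB_3(111) = 3^(3 + 1) + 3^3 + 3. Bump = 1284. G_2 = 1283.
G_2 = 1283. HB_4(1283) = 4^(4 + 1) + 4^4 + 3. Bump = 18753. G_3 = 18752.
G_3 = 18752. HB_5(18752) = 5^(5 + 1) + 5^5 + 2. Bump = 326594. G_4 = 326593.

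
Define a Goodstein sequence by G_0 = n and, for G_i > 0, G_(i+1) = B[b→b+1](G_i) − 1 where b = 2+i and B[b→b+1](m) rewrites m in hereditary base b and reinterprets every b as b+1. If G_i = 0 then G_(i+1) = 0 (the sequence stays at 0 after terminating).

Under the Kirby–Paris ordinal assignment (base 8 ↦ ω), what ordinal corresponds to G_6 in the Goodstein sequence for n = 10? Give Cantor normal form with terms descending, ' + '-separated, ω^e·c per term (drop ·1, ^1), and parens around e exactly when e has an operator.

ω^ω·5 + ω^5·5 + ω^4·5 + ω^3·5 + ω^2·5 + ω·5 + 3

10 —HB2→ 2^(2 + 1) + 2 —bump→ 3^(3 + 1) + 3 = 84 —(−1)→ 83
83 —HB3→ 3^(3 + 1) + 2 —bump→ 4^(4 + 1) + 2 = 1026 —(−1)→ 1025
1025 —HB4→ 4^(4 + 1) + 1 —bump→ 5^(5 + 1) + 1 = 15626 —(−1)→ 15625
15625 —HB5→ 5^(5 + 1) —bump→ 6^(6 + 1) = 279936 —(−1)→ 279935
279935 —HB6→ 5·6^6 + 5·6^5 + 5·6^4 + 5·6^3 + 5·6^2 + 5·6 + 5 —bump→ 5·7^7 + 5·7^5 + 5·7^4 + 5·7^3 + 5·7^2 + 5·7 + 5 = 4215755 —(−1)→ 4215754
4215754 —HB7→ 5·7^7 + 5·7^5 + 5·7^4 + 5·7^3 + 5·7^2 + 5·7 + 4 —bump→ 5·8^8 + 5·8^5 + 5·8^4 + 5·8^3 + 5·8^2 + 5·8 + 4 = 84073324 —(−1)→ 84073323
84073323 —HB8→ 5·8^8 + 5·8^5 + 5·8^4 + 5·8^3 + 5·8^2 + 5·8 + 3 —bump→ 5·9^9 + 5·9^5 + 5·9^4 + 5·9^3 + 5·9^2 + 5·9 + 3 = 1937434593 —(−1)→ 1937434592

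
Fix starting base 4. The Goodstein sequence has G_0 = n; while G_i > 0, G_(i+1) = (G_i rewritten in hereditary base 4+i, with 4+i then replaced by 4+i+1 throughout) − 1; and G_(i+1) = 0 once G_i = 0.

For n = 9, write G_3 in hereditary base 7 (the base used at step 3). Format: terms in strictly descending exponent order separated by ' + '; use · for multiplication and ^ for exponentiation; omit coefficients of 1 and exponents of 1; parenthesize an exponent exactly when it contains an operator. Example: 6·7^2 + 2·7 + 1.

7 + 4

i=0: 9 = 2·4 + 1 (b=4); 4→5: 2·5 + 1 = 11; 11−1 = 10
i=1: 10 = 2·5 (b=5); 5→6: 2·6 = 12; 12−1 = 11
i=2: 11 = 6 + 5 (b=6); 6→7: 7 + 5 = 12; 12−1 = 11
i=3: 11 = 7 + 4 (b=7); 7→8: 8 + 4 = 12; 12−1 = 11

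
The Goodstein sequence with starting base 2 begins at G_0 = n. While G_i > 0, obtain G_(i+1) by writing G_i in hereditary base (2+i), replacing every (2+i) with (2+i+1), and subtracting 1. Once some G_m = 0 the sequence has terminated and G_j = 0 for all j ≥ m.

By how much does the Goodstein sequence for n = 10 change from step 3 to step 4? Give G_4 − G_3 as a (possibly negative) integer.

i=0: 10 = 2^(2 + 1) + 2 (b=2); 2→3: 3^(3 + 1) + 3 = 84; 84−1 = 83
i=1: 83 = 3^(3 + 1) + 2 (b=3); 3→4: 4^(4 + 1) + 2 = 1026; 1026−1 = 1025
i=2: 1025 = 4^(4 + 1) + 1 (b=4); 4→5: 5^(5 + 1) + 1 = 15626; 15626−1 = 15625
i=3: 15625 = 5^(5 + 1) (b=5); 5→6: 6^(6 + 1) = 279936; 279936−1 = 279935

264310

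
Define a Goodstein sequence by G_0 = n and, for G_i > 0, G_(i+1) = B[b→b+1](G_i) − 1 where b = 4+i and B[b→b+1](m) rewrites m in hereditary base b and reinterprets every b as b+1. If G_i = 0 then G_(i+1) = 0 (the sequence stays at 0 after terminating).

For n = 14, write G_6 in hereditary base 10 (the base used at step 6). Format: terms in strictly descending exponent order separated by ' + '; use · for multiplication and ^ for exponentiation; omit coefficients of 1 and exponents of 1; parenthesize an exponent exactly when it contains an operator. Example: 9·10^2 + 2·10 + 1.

G_0=14  [base 4] 3·4 + 2  →[4↦5]→  3·5 + 2 = 17  −1 ⇒ G_1=16
G_1=16  [base 5] 3·5 + 1  →[5↦6]→  3·6 + 1 = 19  −1 ⇒ G_2=18
G_2=18  [base 6] 3·6  →[6↦7]→  3·7 = 21  −1 ⇒ G_3=20
G_3=20  [base 7] 2·7 + 6  →[7↦8]→  2·8 + 6 = 22  −1 ⇒ G_4=21
G_4=21  [base 8] 2·8 + 5  →[8↦9]→  2·9 + 5 = 23  −1 ⇒ G_5=22
G_5=22  [base 9] 2·9 + 4  →[9↦10]→  2·10 + 4 = 24  −1 ⇒ G_6=23
G_6=23  [base 10] 2·10 + 3  →[10↦11]→  2·11 + 3 = 25  −1 ⇒ G_7=24

2·10 + 3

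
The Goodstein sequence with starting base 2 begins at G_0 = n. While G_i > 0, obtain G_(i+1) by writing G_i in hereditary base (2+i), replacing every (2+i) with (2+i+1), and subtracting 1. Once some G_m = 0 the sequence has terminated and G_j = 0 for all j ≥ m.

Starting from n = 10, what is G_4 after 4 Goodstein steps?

279935

G_0=10  [base 2] 2^(2 + 1) + 2  →[2↦3]→  3^(3 + 1) + 3 = 84  −1 ⇒ G_1=83
G_1=83  [base 3] 3^(3 + 1) + 2  →[3↦4]→  4^(4 + 1) + 2 = 1026  −1 ⇒ G_2=1025
G_2=1025  [base 4] 4^(4 + 1) + 1  →[4↦5]→  5^(5 + 1) + 1 = 15626  −1 ⇒ G_3=15625
G_3=15625  [base 5] 5^(5 + 1)  →[5↦6]→  6^(6 + 1) = 279936  −1 ⇒ G_4=279935
G_4=279935  [base 6] 5·6^6 + 5·6^5 + 5·6^4 + 5·6^3 + 5·6^2 + 5·6 + 5  →[6↦7]→  5·7^7 + 5·7^5 + 5·7^4 + 5·7^3 + 5·7^2 + 5·7 + 5 = 4215755  −1 ⇒ G_5=4215754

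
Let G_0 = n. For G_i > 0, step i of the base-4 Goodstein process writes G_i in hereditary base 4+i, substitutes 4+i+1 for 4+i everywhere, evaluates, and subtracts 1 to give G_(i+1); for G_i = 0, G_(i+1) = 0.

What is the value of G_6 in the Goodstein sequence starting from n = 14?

14 —HB4→ 3·4 + 2 —bump→ 3·5 + 2 = 17 —(−1)→ 16
16 —HB5→ 3·5 + 1 —bump→ 3·6 + 1 = 19 —(−1)→ 18
18 —HB6→ 3·6 —bump→ 3·7 = 21 —(−1)→ 20
20 —HB7→ 2·7 + 6 —bump→ 2·8 + 6 = 22 —(−1)→ 21
21 —HB8→ 2·8 + 5 —bump→ 2·9 + 5 = 23 —(−1)→ 22
22 —HB9→ 2·9 + 4 —bump→ 2·10 + 4 = 24 —(−1)→ 23
23 —HB10→ 2·10 + 3 —bump→ 2·11 + 3 = 25 —(−1)→ 24

23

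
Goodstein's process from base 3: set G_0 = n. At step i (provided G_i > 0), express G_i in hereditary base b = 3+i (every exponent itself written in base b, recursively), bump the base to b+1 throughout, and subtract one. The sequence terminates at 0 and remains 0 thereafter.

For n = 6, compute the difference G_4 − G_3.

G_0 = 6. HB_3(6) = 2·3. Bump = 8. G_1 = 7.
G_1 = 7. HB_4(7) = 4 + 3. Bump = 8. G_2 = 7.
G_2 = 7. HB_5(7) = 5 + 2. Bump = 8. G_3 = 7.
G_3 = 7. HB_6(7) = 6 + 1. Bump = 8. G_4 = 7.

0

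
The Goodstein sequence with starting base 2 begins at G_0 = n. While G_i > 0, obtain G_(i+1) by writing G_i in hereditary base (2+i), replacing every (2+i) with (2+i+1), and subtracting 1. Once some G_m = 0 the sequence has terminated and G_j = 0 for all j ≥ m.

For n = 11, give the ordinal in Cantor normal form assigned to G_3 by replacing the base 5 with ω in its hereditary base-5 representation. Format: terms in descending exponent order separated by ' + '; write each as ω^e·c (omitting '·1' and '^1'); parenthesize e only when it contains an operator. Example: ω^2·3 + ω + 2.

ω^(ω + 1) + 2

base 2: 11 = 2^(2 + 1) + 2 + 1; at 3: 3^(3 + 1) + 3 + 1 = 85; next = 84
base 3: 84 = 3^(3 + 1) + 3; at 4: 4^(4 + 1) + 4 = 1028; next = 1027
base 4: 1027 = 4^(4 + 1) + 3; at 5: 5^(5 + 1) + 3 = 15628; next = 15627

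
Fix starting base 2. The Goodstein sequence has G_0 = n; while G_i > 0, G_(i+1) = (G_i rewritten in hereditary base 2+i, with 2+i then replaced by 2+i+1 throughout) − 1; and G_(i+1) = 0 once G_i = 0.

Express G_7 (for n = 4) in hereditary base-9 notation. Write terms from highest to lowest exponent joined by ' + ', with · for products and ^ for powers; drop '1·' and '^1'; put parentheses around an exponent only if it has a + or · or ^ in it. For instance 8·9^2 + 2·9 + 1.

2·9^2 + 9 + 2

G_0 = 4. HB_2(4) = 2^2. Bump = 27. G_1 = 26.
G_1 = 26. HB_3(26) = 2·3^2 + 2·3 + 2. Bump = 42. G_2 = 41.
G_2 = 41. HB_4(41) = 2·4^2 + 2·4 + 1. Bump = 61. G_3 = 60.
G_3 = 60. HB_5(60) = 2·5^2 + 2·5. Bump = 84. G_4 = 83.
G_4 = 83. HB_6(83) = 2·6^2 + 6 + 5. Bump = 110. G_5 = 109.
G_5 = 109. HB_7(109) = 2·7^2 + 7 + 4. Bump = 140. G_6 = 139.
G_6 = 139. HB_8(139) = 2·8^2 + 8 + 3. Bump = 174. G_7 = 173.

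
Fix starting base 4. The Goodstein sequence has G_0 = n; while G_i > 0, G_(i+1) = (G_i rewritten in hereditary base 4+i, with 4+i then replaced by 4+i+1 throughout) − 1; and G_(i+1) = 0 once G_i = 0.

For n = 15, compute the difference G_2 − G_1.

2

[0] 15 ≡ 3·4 + 3 (base 4). Lift 5: 18. −1: 17.
[1] 17 ≡ 3·5 + 2 (base 5). Lift 6: 20. −1: 19.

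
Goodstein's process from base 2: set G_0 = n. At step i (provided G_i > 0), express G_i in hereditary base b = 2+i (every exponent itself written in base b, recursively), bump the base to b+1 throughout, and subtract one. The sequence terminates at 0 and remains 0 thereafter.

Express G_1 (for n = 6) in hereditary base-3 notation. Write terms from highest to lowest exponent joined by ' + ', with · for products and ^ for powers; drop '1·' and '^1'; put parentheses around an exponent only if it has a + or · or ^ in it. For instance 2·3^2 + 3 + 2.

3^3 + 2

G_0 = 6. HB_2(6) = 2^2 + 2. Bump = 30. G_1 = 29.
G_1 = 29. HB_3(29) = 3^3 + 2. Bump = 258. G_2 = 257.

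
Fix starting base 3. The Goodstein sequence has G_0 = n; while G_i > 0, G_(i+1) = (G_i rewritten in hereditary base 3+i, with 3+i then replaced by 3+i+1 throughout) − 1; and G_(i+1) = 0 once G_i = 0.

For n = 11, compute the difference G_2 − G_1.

base 3: 11 = 3^2 + 2; at 4: 4^2 + 2 = 18; next = 17
base 4: 17 = 4^2 + 1; at 5: 5^2 + 1 = 26; next = 25

8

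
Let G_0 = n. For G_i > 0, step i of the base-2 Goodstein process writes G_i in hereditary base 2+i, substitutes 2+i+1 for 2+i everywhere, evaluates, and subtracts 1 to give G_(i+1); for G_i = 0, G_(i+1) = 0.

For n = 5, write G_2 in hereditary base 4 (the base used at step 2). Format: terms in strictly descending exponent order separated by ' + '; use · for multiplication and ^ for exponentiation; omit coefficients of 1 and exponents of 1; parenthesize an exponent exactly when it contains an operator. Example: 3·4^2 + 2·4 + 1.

[0] 5 ≡ 2^2 + 1 (base 2). Lift 3: 28. −1: 27.
[1] 27 ≡ 3^3 (base 3). Lift 4: 256. −1: 255.
[2] 255 ≡ 3·4^3 + 3·4^2 + 3·4 + 3 (base 4). Lift 5: 468. −1: 467.

3·4^3 + 3·4^2 + 3·4 + 3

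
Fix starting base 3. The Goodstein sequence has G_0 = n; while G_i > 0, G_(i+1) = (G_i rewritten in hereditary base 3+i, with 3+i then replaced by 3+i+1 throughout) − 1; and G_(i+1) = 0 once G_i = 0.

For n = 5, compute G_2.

G_0 = 5. HB_3(5) = 3 + 2. Bump = 6. G_1 = 5.
G_1 = 5. HB_4(5) = 4 + 1. Bump = 6. G_2 = 5.
G_2 = 5. HB_5(5) = 5. Bump = 6. G_3 = 5.

5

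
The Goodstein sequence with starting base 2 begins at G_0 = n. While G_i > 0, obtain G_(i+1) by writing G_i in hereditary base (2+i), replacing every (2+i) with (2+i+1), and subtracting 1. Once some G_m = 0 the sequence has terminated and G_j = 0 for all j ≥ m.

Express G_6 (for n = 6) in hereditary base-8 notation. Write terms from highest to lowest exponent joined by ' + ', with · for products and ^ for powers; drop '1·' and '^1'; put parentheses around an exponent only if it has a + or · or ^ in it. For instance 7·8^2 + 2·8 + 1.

step 0: 6 = 2^2 + 2; sub 3 for 2: 3^3 + 3; = 30; G_1 = 30−1 = 29
step 1: 29 = 3^3 + 2; sub 4 for 3: 4^4 + 2; = 258; G_2 = 258−1 = 257
step 2: 257 = 4^4 + 1; sub 5 for 4: 5^5 + 1; = 3126; G_3 = 3126−1 = 3125
step 3: 3125 = 5^5; sub 6 for 5: 6^6; = 46656; G_4 = 46656−1 = 46655
step 4: 46655 = 5·6^5 + 5·6^4 + 5·6^3 + 5·6^2 + 5·6 + 5; sub 7 for 6: 5·7^5 + 5·7^4 + 5·7^3 + 5·7^2 + 5·7 + 5; = 98040; G_5 = 98040−1 = 98039
step 5: 98039 = 5·7^5 + 5·7^4 + 5·7^3 + 5·7^2 + 5·7 + 4; sub 8 for 7: 5·8^5 + 5·8^4 + 5·8^3 + 5·8^2 + 5·8 + 4; = 187244; G_6 = 187244−1 = 187243
step 6: 187243 = 5·8^5 + 5·8^4 + 5·8^3 + 5·8^2 + 5·8 + 3; sub 9 for 8: 5·9^5 + 5·9^4 + 5·9^3 + 5·9^2 + 5·9 + 3; = 332148; G_7 = 332148−1 = 332147

5·8^5 + 5·8^4 + 5·8^3 + 5·8^2 + 5·8 + 3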